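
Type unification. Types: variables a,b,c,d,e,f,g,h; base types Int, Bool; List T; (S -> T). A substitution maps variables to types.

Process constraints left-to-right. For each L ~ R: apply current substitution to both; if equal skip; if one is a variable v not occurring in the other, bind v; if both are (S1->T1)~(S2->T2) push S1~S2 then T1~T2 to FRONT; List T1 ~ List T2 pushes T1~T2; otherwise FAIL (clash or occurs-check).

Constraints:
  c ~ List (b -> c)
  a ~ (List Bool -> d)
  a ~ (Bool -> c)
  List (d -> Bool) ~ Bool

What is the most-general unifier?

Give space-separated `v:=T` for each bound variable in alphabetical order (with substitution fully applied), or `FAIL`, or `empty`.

Answer: FAIL

Derivation:
step 1: unify c ~ List (b -> c)  [subst: {-} | 3 pending]
  occurs-check fail: c in List (b -> c)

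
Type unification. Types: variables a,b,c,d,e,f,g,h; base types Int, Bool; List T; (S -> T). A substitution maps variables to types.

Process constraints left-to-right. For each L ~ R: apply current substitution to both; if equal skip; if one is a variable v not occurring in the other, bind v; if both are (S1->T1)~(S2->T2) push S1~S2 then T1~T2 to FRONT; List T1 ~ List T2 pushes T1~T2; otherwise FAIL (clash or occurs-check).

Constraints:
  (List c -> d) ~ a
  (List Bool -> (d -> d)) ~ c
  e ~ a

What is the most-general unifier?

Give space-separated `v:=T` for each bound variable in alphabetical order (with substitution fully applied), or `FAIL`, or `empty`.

step 1: unify (List c -> d) ~ a  [subst: {-} | 2 pending]
  bind a := (List c -> d)
step 2: unify (List Bool -> (d -> d)) ~ c  [subst: {a:=(List c -> d)} | 1 pending]
  bind c := (List Bool -> (d -> d))
step 3: unify e ~ (List (List Bool -> (d -> d)) -> d)  [subst: {a:=(List c -> d), c:=(List Bool -> (d -> d))} | 0 pending]
  bind e := (List (List Bool -> (d -> d)) -> d)

Answer: a:=(List (List Bool -> (d -> d)) -> d) c:=(List Bool -> (d -> d)) e:=(List (List Bool -> (d -> d)) -> d)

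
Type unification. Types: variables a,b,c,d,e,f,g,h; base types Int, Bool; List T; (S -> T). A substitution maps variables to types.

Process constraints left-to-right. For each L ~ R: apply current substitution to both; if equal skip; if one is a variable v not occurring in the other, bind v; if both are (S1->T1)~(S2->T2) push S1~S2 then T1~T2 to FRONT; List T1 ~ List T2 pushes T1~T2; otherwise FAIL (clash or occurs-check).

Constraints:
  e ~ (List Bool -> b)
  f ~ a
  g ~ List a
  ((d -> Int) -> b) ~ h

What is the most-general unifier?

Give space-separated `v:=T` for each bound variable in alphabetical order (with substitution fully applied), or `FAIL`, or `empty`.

Answer: e:=(List Bool -> b) f:=a g:=List a h:=((d -> Int) -> b)

Derivation:
step 1: unify e ~ (List Bool -> b)  [subst: {-} | 3 pending]
  bind e := (List Bool -> b)
step 2: unify f ~ a  [subst: {e:=(List Bool -> b)} | 2 pending]
  bind f := a
step 3: unify g ~ List a  [subst: {e:=(List Bool -> b), f:=a} | 1 pending]
  bind g := List a
step 4: unify ((d -> Int) -> b) ~ h  [subst: {e:=(List Bool -> b), f:=a, g:=List a} | 0 pending]
  bind h := ((d -> Int) -> b)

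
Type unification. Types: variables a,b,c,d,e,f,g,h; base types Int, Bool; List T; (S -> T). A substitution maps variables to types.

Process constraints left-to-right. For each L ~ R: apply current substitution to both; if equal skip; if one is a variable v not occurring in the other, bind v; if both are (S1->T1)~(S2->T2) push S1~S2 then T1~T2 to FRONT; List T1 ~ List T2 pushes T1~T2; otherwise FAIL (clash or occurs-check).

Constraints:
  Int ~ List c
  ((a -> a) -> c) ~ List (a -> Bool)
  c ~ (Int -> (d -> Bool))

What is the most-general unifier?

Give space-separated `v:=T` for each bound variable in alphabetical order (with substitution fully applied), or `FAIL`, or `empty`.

Answer: FAIL

Derivation:
step 1: unify Int ~ List c  [subst: {-} | 2 pending]
  clash: Int vs List c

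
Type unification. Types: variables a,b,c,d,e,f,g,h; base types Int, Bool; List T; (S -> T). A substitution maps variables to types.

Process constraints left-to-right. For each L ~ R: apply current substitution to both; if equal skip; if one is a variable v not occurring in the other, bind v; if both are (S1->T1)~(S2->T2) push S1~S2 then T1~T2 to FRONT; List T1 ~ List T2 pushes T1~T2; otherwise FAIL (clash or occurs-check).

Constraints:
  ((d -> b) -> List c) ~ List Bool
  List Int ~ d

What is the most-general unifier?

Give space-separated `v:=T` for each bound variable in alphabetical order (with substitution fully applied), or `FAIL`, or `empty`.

Answer: FAIL

Derivation:
step 1: unify ((d -> b) -> List c) ~ List Bool  [subst: {-} | 1 pending]
  clash: ((d -> b) -> List c) vs List Bool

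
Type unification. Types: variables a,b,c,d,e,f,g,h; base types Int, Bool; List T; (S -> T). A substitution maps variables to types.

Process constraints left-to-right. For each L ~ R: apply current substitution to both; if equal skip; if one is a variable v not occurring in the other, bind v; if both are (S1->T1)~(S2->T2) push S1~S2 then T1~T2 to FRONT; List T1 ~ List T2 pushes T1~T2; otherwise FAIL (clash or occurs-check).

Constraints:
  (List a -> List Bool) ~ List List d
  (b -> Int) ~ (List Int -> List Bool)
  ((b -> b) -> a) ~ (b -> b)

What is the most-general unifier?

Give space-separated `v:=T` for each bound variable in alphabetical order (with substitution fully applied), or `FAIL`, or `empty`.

step 1: unify (List a -> List Bool) ~ List List d  [subst: {-} | 2 pending]
  clash: (List a -> List Bool) vs List List d

Answer: FAIL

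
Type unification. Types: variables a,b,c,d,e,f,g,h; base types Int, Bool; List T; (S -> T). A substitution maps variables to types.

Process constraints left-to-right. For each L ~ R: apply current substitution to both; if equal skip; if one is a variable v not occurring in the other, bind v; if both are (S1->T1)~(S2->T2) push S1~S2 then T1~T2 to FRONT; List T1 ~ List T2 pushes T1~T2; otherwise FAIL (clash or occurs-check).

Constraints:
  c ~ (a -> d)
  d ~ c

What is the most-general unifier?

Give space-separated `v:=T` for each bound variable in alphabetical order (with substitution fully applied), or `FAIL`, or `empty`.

Answer: FAIL

Derivation:
step 1: unify c ~ (a -> d)  [subst: {-} | 1 pending]
  bind c := (a -> d)
step 2: unify d ~ (a -> d)  [subst: {c:=(a -> d)} | 0 pending]
  occurs-check fail: d in (a -> d)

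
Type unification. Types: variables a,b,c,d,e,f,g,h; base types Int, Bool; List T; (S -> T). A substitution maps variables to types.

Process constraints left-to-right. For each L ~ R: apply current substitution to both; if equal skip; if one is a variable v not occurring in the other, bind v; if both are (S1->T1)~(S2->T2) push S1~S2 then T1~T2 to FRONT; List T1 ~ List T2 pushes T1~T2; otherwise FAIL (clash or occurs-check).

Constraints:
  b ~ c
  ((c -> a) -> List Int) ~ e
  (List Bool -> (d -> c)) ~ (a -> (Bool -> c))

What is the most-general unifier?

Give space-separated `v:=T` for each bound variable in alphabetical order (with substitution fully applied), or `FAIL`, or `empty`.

step 1: unify b ~ c  [subst: {-} | 2 pending]
  bind b := c
step 2: unify ((c -> a) -> List Int) ~ e  [subst: {b:=c} | 1 pending]
  bind e := ((c -> a) -> List Int)
step 3: unify (List Bool -> (d -> c)) ~ (a -> (Bool -> c))  [subst: {b:=c, e:=((c -> a) -> List Int)} | 0 pending]
  -> decompose arrow: push List Bool~a, (d -> c)~(Bool -> c)
step 4: unify List Bool ~ a  [subst: {b:=c, e:=((c -> a) -> List Int)} | 1 pending]
  bind a := List Bool
step 5: unify (d -> c) ~ (Bool -> c)  [subst: {b:=c, e:=((c -> a) -> List Int), a:=List Bool} | 0 pending]
  -> decompose arrow: push d~Bool, c~c
step 6: unify d ~ Bool  [subst: {b:=c, e:=((c -> a) -> List Int), a:=List Bool} | 1 pending]
  bind d := Bool
step 7: unify c ~ c  [subst: {b:=c, e:=((c -> a) -> List Int), a:=List Bool, d:=Bool} | 0 pending]
  -> identical, skip

Answer: a:=List Bool b:=c d:=Bool e:=((c -> List Bool) -> List Int)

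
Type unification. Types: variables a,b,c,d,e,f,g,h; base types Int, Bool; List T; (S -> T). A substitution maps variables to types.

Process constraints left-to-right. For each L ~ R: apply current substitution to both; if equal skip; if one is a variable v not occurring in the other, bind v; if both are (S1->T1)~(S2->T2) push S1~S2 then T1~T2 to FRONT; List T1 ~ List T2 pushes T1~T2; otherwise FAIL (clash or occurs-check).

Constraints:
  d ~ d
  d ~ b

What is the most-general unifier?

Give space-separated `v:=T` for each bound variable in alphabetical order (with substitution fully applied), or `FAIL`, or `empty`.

Answer: d:=b

Derivation:
step 1: unify d ~ d  [subst: {-} | 1 pending]
  -> identical, skip
step 2: unify d ~ b  [subst: {-} | 0 pending]
  bind d := b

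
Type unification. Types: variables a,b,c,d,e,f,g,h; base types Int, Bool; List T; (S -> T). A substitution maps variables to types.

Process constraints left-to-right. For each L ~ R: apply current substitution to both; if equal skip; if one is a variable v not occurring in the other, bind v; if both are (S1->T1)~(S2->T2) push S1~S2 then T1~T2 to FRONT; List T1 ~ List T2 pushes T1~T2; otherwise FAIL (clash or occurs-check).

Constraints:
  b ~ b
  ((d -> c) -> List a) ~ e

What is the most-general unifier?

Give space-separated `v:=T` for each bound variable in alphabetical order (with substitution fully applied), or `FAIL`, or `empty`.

Answer: e:=((d -> c) -> List a)

Derivation:
step 1: unify b ~ b  [subst: {-} | 1 pending]
  -> identical, skip
step 2: unify ((d -> c) -> List a) ~ e  [subst: {-} | 0 pending]
  bind e := ((d -> c) -> List a)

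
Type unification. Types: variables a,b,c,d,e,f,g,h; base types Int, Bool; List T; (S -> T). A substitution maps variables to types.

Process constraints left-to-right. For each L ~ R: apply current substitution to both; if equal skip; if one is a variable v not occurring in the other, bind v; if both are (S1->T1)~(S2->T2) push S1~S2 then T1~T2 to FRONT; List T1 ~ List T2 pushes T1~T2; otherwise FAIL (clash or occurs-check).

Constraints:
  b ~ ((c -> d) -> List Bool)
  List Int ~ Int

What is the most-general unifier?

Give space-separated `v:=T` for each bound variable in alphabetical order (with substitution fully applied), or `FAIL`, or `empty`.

Answer: FAIL

Derivation:
step 1: unify b ~ ((c -> d) -> List Bool)  [subst: {-} | 1 pending]
  bind b := ((c -> d) -> List Bool)
step 2: unify List Int ~ Int  [subst: {b:=((c -> d) -> List Bool)} | 0 pending]
  clash: List Int vs Int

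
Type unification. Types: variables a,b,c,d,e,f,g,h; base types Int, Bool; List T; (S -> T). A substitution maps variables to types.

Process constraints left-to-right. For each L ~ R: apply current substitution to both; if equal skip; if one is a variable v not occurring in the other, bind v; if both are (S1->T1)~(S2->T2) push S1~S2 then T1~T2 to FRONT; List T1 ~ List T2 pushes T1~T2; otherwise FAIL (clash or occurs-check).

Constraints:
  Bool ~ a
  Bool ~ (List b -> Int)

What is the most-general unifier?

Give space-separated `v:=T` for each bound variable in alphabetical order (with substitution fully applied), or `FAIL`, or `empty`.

Answer: FAIL

Derivation:
step 1: unify Bool ~ a  [subst: {-} | 1 pending]
  bind a := Bool
step 2: unify Bool ~ (List b -> Int)  [subst: {a:=Bool} | 0 pending]
  clash: Bool vs (List b -> Int)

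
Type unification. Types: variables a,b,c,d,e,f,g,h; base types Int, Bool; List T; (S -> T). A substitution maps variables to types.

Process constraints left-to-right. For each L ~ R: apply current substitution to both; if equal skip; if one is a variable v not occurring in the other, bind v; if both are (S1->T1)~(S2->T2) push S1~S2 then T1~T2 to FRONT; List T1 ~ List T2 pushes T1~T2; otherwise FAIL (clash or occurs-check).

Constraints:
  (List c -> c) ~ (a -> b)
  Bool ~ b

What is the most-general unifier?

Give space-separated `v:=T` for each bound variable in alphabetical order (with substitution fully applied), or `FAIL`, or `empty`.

step 1: unify (List c -> c) ~ (a -> b)  [subst: {-} | 1 pending]
  -> decompose arrow: push List c~a, c~b
step 2: unify List c ~ a  [subst: {-} | 2 pending]
  bind a := List c
step 3: unify c ~ b  [subst: {a:=List c} | 1 pending]
  bind c := b
step 4: unify Bool ~ b  [subst: {a:=List c, c:=b} | 0 pending]
  bind b := Bool

Answer: a:=List Bool b:=Bool c:=Bool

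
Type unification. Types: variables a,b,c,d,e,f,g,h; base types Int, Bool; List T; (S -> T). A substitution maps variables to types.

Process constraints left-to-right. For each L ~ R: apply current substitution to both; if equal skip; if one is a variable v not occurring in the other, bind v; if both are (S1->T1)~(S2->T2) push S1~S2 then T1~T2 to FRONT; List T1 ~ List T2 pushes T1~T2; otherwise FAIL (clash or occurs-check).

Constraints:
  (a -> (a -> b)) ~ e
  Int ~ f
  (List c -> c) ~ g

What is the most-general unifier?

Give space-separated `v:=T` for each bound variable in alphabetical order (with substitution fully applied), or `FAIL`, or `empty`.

step 1: unify (a -> (a -> b)) ~ e  [subst: {-} | 2 pending]
  bind e := (a -> (a -> b))
step 2: unify Int ~ f  [subst: {e:=(a -> (a -> b))} | 1 pending]
  bind f := Int
step 3: unify (List c -> c) ~ g  [subst: {e:=(a -> (a -> b)), f:=Int} | 0 pending]
  bind g := (List c -> c)

Answer: e:=(a -> (a -> b)) f:=Int g:=(List c -> c)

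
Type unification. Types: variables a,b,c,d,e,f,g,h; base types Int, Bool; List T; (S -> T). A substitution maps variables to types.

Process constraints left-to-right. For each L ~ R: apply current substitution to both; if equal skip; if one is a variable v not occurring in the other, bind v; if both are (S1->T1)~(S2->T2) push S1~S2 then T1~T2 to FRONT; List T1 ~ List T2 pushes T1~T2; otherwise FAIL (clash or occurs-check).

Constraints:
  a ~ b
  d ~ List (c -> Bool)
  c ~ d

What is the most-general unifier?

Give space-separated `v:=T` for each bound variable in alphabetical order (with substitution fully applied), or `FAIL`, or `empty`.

step 1: unify a ~ b  [subst: {-} | 2 pending]
  bind a := b
step 2: unify d ~ List (c -> Bool)  [subst: {a:=b} | 1 pending]
  bind d := List (c -> Bool)
step 3: unify c ~ List (c -> Bool)  [subst: {a:=b, d:=List (c -> Bool)} | 0 pending]
  occurs-check fail: c in List (c -> Bool)

Answer: FAIL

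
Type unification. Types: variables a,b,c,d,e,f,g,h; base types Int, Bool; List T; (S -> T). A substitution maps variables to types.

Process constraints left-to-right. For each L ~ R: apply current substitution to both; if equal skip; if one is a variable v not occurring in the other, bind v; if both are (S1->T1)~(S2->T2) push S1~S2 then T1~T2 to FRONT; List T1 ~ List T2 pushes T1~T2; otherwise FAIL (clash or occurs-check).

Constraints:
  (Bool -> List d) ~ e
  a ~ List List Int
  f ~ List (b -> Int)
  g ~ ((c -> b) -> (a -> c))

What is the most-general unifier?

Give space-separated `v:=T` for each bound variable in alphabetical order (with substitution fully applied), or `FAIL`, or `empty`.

step 1: unify (Bool -> List d) ~ e  [subst: {-} | 3 pending]
  bind e := (Bool -> List d)
step 2: unify a ~ List List Int  [subst: {e:=(Bool -> List d)} | 2 pending]
  bind a := List List Int
step 3: unify f ~ List (b -> Int)  [subst: {e:=(Bool -> List d), a:=List List Int} | 1 pending]
  bind f := List (b -> Int)
step 4: unify g ~ ((c -> b) -> (List List Int -> c))  [subst: {e:=(Bool -> List d), a:=List List Int, f:=List (b -> Int)} | 0 pending]
  bind g := ((c -> b) -> (List List Int -> c))

Answer: a:=List List Int e:=(Bool -> List d) f:=List (b -> Int) g:=((c -> b) -> (List List Int -> c))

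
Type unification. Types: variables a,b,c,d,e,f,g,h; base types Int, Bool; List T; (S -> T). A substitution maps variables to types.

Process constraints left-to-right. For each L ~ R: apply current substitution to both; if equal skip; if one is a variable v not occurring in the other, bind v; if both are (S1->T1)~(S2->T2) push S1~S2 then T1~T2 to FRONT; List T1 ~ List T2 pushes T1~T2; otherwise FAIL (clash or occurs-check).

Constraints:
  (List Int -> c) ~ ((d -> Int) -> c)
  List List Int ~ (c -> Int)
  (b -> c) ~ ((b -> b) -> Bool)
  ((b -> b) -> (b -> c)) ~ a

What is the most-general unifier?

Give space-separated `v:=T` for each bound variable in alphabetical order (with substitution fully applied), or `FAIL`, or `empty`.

Answer: FAIL

Derivation:
step 1: unify (List Int -> c) ~ ((d -> Int) -> c)  [subst: {-} | 3 pending]
  -> decompose arrow: push List Int~(d -> Int), c~c
step 2: unify List Int ~ (d -> Int)  [subst: {-} | 4 pending]
  clash: List Int vs (d -> Int)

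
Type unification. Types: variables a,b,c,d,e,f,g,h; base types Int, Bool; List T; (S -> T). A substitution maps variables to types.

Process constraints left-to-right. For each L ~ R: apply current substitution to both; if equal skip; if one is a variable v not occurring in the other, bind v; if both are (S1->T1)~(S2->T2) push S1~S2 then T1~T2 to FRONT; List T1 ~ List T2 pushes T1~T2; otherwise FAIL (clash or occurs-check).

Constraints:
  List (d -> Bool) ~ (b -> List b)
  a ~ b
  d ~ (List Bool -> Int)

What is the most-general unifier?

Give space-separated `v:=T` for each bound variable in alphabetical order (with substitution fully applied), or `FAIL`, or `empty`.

step 1: unify List (d -> Bool) ~ (b -> List b)  [subst: {-} | 2 pending]
  clash: List (d -> Bool) vs (b -> List b)

Answer: FAIL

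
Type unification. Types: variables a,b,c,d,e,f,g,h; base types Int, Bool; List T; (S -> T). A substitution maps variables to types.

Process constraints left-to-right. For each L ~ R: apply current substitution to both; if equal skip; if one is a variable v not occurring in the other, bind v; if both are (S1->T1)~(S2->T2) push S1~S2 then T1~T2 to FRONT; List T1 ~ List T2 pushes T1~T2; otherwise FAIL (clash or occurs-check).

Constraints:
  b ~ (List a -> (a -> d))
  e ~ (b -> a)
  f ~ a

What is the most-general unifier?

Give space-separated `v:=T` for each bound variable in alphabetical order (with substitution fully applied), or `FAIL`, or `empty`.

step 1: unify b ~ (List a -> (a -> d))  [subst: {-} | 2 pending]
  bind b := (List a -> (a -> d))
step 2: unify e ~ ((List a -> (a -> d)) -> a)  [subst: {b:=(List a -> (a -> d))} | 1 pending]
  bind e := ((List a -> (a -> d)) -> a)
step 3: unify f ~ a  [subst: {b:=(List a -> (a -> d)), e:=((List a -> (a -> d)) -> a)} | 0 pending]
  bind f := a

Answer: b:=(List a -> (a -> d)) e:=((List a -> (a -> d)) -> a) f:=a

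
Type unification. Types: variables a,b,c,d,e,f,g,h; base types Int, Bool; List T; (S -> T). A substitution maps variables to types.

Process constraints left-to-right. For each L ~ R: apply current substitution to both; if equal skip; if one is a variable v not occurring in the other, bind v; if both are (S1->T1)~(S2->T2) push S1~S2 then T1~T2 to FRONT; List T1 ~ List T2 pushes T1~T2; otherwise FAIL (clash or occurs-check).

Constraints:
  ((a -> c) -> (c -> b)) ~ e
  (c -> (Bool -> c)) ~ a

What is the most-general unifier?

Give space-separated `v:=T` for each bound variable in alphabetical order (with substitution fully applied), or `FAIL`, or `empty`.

Answer: a:=(c -> (Bool -> c)) e:=(((c -> (Bool -> c)) -> c) -> (c -> b))

Derivation:
step 1: unify ((a -> c) -> (c -> b)) ~ e  [subst: {-} | 1 pending]
  bind e := ((a -> c) -> (c -> b))
step 2: unify (c -> (Bool -> c)) ~ a  [subst: {e:=((a -> c) -> (c -> b))} | 0 pending]
  bind a := (c -> (Bool -> c))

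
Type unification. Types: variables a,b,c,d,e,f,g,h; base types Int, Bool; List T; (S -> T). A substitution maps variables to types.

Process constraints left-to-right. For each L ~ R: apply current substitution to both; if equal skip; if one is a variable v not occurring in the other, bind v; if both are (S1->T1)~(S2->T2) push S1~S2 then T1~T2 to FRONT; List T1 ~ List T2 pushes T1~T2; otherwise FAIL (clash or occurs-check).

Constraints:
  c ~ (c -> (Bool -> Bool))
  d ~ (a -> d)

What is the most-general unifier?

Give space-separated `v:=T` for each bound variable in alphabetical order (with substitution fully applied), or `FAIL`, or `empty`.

Answer: FAIL

Derivation:
step 1: unify c ~ (c -> (Bool -> Bool))  [subst: {-} | 1 pending]
  occurs-check fail: c in (c -> (Bool -> Bool))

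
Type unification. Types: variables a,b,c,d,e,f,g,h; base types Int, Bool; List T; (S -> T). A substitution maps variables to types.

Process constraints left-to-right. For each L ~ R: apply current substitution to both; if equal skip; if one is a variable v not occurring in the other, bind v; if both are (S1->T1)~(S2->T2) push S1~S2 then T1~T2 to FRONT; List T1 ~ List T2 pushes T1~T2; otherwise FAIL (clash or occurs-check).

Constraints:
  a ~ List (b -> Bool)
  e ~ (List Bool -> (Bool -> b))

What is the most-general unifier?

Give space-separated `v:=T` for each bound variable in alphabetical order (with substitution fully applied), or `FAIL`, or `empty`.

step 1: unify a ~ List (b -> Bool)  [subst: {-} | 1 pending]
  bind a := List (b -> Bool)
step 2: unify e ~ (List Bool -> (Bool -> b))  [subst: {a:=List (b -> Bool)} | 0 pending]
  bind e := (List Bool -> (Bool -> b))

Answer: a:=List (b -> Bool) e:=(List Bool -> (Bool -> b))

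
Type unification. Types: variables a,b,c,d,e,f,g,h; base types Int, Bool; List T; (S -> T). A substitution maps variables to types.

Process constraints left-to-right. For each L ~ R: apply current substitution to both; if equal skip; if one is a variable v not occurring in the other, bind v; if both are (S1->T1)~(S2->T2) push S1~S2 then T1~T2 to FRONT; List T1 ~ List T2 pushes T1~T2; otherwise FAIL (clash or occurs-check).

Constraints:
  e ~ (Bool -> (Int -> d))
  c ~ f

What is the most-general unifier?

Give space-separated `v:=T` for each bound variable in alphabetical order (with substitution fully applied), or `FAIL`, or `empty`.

Answer: c:=f e:=(Bool -> (Int -> d))

Derivation:
step 1: unify e ~ (Bool -> (Int -> d))  [subst: {-} | 1 pending]
  bind e := (Bool -> (Int -> d))
step 2: unify c ~ f  [subst: {e:=(Bool -> (Int -> d))} | 0 pending]
  bind c := f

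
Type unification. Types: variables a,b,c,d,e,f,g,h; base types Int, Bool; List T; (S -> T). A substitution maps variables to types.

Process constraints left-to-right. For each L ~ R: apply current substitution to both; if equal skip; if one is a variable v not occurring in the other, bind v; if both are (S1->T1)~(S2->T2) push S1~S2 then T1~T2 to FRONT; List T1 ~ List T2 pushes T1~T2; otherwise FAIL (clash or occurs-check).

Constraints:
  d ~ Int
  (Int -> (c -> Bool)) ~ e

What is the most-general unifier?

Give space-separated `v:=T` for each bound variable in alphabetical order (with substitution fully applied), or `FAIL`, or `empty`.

Answer: d:=Int e:=(Int -> (c -> Bool))

Derivation:
step 1: unify d ~ Int  [subst: {-} | 1 pending]
  bind d := Int
step 2: unify (Int -> (c -> Bool)) ~ e  [subst: {d:=Int} | 0 pending]
  bind e := (Int -> (c -> Bool))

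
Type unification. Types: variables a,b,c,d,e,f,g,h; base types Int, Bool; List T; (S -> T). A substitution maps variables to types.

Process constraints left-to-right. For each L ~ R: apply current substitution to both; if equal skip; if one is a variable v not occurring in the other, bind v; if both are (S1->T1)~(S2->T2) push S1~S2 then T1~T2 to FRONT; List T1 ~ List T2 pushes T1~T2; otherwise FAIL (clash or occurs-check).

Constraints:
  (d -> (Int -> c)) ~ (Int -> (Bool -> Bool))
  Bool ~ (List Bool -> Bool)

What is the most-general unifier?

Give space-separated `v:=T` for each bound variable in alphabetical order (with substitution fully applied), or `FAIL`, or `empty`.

Answer: FAIL

Derivation:
step 1: unify (d -> (Int -> c)) ~ (Int -> (Bool -> Bool))  [subst: {-} | 1 pending]
  -> decompose arrow: push d~Int, (Int -> c)~(Bool -> Bool)
step 2: unify d ~ Int  [subst: {-} | 2 pending]
  bind d := Int
step 3: unify (Int -> c) ~ (Bool -> Bool)  [subst: {d:=Int} | 1 pending]
  -> decompose arrow: push Int~Bool, c~Bool
step 4: unify Int ~ Bool  [subst: {d:=Int} | 2 pending]
  clash: Int vs Bool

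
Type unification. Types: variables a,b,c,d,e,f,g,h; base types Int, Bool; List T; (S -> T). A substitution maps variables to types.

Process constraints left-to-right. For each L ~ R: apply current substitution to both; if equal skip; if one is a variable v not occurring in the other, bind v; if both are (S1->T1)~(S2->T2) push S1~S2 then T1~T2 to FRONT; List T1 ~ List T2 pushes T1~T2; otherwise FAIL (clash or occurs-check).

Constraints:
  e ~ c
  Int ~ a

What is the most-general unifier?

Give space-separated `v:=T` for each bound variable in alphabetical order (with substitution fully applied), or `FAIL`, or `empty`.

step 1: unify e ~ c  [subst: {-} | 1 pending]
  bind e := c
step 2: unify Int ~ a  [subst: {e:=c} | 0 pending]
  bind a := Int

Answer: a:=Int e:=c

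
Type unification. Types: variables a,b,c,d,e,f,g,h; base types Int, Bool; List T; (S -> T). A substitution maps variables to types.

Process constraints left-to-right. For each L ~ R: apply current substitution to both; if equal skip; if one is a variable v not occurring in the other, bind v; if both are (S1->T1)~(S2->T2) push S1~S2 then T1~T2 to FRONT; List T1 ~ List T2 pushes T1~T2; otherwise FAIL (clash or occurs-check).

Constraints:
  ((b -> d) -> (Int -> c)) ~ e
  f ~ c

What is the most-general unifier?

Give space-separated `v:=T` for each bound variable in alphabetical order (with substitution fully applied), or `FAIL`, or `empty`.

Answer: e:=((b -> d) -> (Int -> c)) f:=c

Derivation:
step 1: unify ((b -> d) -> (Int -> c)) ~ e  [subst: {-} | 1 pending]
  bind e := ((b -> d) -> (Int -> c))
step 2: unify f ~ c  [subst: {e:=((b -> d) -> (Int -> c))} | 0 pending]
  bind f := c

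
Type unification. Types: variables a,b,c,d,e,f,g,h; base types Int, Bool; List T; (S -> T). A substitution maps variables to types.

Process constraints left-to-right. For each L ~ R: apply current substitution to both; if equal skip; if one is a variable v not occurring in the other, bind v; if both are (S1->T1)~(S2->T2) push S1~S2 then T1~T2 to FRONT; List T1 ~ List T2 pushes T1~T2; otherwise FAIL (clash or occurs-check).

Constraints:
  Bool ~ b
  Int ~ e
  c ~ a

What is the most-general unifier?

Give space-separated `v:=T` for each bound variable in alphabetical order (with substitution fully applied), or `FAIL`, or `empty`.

step 1: unify Bool ~ b  [subst: {-} | 2 pending]
  bind b := Bool
step 2: unify Int ~ e  [subst: {b:=Bool} | 1 pending]
  bind e := Int
step 3: unify c ~ a  [subst: {b:=Bool, e:=Int} | 0 pending]
  bind c := a

Answer: b:=Bool c:=a e:=Int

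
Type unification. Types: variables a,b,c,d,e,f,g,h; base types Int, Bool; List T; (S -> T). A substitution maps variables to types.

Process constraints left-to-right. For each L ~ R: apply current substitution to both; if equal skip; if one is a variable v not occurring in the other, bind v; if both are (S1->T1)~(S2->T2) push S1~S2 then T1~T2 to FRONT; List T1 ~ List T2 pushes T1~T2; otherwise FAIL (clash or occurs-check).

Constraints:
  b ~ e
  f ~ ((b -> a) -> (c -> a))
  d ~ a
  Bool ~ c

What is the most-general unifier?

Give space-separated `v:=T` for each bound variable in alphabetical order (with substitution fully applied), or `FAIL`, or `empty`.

Answer: b:=e c:=Bool d:=a f:=((e -> a) -> (Bool -> a))

Derivation:
step 1: unify b ~ e  [subst: {-} | 3 pending]
  bind b := e
step 2: unify f ~ ((e -> a) -> (c -> a))  [subst: {b:=e} | 2 pending]
  bind f := ((e -> a) -> (c -> a))
step 3: unify d ~ a  [subst: {b:=e, f:=((e -> a) -> (c -> a))} | 1 pending]
  bind d := a
step 4: unify Bool ~ c  [subst: {b:=e, f:=((e -> a) -> (c -> a)), d:=a} | 0 pending]
  bind c := Bool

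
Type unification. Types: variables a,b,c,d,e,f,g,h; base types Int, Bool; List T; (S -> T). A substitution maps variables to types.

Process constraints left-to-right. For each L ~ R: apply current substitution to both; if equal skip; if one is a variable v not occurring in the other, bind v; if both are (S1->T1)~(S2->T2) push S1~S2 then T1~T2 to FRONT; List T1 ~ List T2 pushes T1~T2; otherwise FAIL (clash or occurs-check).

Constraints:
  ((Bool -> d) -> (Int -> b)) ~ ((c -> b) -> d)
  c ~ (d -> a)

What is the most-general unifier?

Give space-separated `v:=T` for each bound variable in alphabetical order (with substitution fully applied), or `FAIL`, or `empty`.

step 1: unify ((Bool -> d) -> (Int -> b)) ~ ((c -> b) -> d)  [subst: {-} | 1 pending]
  -> decompose arrow: push (Bool -> d)~(c -> b), (Int -> b)~d
step 2: unify (Bool -> d) ~ (c -> b)  [subst: {-} | 2 pending]
  -> decompose arrow: push Bool~c, d~b
step 3: unify Bool ~ c  [subst: {-} | 3 pending]
  bind c := Bool
step 4: unify d ~ b  [subst: {c:=Bool} | 2 pending]
  bind d := b
step 5: unify (Int -> b) ~ b  [subst: {c:=Bool, d:=b} | 1 pending]
  occurs-check fail

Answer: FAIL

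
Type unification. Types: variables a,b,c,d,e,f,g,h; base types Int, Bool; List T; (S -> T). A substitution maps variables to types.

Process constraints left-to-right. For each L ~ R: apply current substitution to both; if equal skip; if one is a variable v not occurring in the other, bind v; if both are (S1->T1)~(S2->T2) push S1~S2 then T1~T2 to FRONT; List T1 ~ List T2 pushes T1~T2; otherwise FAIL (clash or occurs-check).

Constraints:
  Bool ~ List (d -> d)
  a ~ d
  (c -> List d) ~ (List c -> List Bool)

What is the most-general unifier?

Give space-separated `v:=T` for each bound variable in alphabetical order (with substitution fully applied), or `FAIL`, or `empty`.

Answer: FAIL

Derivation:
step 1: unify Bool ~ List (d -> d)  [subst: {-} | 2 pending]
  clash: Bool vs List (d -> d)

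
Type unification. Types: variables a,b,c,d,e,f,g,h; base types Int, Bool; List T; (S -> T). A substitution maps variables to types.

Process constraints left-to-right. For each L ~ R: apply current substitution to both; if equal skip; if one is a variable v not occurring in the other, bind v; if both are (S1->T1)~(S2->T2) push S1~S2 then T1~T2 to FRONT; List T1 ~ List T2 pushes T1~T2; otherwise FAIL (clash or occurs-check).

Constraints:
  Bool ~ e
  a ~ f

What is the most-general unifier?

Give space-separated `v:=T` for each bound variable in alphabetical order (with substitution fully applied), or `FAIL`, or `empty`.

step 1: unify Bool ~ e  [subst: {-} | 1 pending]
  bind e := Bool
step 2: unify a ~ f  [subst: {e:=Bool} | 0 pending]
  bind a := f

Answer: a:=f e:=Bool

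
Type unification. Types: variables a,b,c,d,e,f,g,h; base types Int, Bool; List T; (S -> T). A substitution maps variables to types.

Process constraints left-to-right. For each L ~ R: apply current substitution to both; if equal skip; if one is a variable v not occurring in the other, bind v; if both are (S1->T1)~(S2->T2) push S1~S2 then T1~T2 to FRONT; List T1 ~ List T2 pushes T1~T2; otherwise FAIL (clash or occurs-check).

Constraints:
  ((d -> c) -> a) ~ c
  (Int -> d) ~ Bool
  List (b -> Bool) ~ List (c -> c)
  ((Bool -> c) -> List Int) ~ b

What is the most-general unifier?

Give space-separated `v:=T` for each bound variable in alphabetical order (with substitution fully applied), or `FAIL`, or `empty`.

step 1: unify ((d -> c) -> a) ~ c  [subst: {-} | 3 pending]
  occurs-check fail

Answer: FAIL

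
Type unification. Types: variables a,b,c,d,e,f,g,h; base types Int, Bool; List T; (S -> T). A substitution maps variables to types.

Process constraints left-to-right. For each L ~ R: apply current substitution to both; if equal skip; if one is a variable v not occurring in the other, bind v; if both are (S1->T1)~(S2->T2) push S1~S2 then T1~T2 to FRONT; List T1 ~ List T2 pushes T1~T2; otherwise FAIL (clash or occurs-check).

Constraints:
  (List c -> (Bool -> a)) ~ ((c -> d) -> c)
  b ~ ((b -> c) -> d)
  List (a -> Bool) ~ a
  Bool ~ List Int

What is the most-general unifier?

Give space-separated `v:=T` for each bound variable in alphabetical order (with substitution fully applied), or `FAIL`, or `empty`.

step 1: unify (List c -> (Bool -> a)) ~ ((c -> d) -> c)  [subst: {-} | 3 pending]
  -> decompose arrow: push List c~(c -> d), (Bool -> a)~c
step 2: unify List c ~ (c -> d)  [subst: {-} | 4 pending]
  clash: List c vs (c -> d)

Answer: FAIL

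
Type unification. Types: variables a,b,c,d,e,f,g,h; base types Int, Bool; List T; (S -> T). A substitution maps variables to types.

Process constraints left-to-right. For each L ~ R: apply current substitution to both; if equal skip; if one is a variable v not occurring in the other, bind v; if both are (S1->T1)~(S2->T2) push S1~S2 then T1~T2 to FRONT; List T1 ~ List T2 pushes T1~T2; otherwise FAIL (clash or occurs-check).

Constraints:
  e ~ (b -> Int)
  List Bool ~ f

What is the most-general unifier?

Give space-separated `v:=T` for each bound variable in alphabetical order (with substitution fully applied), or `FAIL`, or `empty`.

step 1: unify e ~ (b -> Int)  [subst: {-} | 1 pending]
  bind e := (b -> Int)
step 2: unify List Bool ~ f  [subst: {e:=(b -> Int)} | 0 pending]
  bind f := List Bool

Answer: e:=(b -> Int) f:=List Bool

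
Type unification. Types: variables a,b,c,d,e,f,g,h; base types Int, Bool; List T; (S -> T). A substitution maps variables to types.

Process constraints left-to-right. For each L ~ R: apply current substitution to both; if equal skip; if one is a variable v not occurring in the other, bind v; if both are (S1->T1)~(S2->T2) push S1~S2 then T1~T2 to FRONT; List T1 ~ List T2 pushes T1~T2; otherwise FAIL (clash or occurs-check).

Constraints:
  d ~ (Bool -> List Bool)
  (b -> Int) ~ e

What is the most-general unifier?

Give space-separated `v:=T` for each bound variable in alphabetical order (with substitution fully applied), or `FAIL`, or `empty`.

Answer: d:=(Bool -> List Bool) e:=(b -> Int)

Derivation:
step 1: unify d ~ (Bool -> List Bool)  [subst: {-} | 1 pending]
  bind d := (Bool -> List Bool)
step 2: unify (b -> Int) ~ e  [subst: {d:=(Bool -> List Bool)} | 0 pending]
  bind e := (b -> Int)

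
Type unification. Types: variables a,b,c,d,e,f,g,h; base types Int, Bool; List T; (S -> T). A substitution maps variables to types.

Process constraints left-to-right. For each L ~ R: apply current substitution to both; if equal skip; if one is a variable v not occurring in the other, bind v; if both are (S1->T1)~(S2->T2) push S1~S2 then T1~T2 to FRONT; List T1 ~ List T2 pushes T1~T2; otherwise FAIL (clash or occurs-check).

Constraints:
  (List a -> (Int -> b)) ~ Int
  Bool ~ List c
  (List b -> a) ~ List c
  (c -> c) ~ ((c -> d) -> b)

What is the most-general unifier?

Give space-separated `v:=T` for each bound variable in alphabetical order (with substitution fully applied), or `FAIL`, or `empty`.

Answer: FAIL

Derivation:
step 1: unify (List a -> (Int -> b)) ~ Int  [subst: {-} | 3 pending]
  clash: (List a -> (Int -> b)) vs Int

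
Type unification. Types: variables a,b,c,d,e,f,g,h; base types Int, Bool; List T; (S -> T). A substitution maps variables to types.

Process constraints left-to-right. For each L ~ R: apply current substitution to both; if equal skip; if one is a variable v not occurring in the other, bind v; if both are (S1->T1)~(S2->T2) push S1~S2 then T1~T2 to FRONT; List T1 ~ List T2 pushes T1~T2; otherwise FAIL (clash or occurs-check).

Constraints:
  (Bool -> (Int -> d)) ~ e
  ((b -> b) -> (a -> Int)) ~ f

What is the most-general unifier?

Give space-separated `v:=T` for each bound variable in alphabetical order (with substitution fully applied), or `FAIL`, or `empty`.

step 1: unify (Bool -> (Int -> d)) ~ e  [subst: {-} | 1 pending]
  bind e := (Bool -> (Int -> d))
step 2: unify ((b -> b) -> (a -> Int)) ~ f  [subst: {e:=(Bool -> (Int -> d))} | 0 pending]
  bind f := ((b -> b) -> (a -> Int))

Answer: e:=(Bool -> (Int -> d)) f:=((b -> b) -> (a -> Int))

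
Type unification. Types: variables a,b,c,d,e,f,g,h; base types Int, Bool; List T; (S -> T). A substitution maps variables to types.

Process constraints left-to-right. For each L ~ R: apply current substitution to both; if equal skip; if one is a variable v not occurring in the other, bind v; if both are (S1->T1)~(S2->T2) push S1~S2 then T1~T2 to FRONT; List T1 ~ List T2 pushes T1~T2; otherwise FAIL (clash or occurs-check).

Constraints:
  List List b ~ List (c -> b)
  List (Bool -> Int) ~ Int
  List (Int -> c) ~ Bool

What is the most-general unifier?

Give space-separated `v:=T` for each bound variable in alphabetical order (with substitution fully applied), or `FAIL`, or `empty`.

step 1: unify List List b ~ List (c -> b)  [subst: {-} | 2 pending]
  -> decompose List: push List b~(c -> b)
step 2: unify List b ~ (c -> b)  [subst: {-} | 2 pending]
  clash: List b vs (c -> b)

Answer: FAIL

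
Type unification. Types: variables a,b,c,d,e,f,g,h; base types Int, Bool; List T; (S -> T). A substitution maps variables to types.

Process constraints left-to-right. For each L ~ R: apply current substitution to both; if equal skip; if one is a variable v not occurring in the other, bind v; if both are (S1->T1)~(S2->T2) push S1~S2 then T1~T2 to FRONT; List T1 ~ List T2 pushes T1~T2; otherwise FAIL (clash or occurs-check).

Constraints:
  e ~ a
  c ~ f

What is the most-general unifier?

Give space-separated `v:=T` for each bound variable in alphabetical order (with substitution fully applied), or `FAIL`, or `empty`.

step 1: unify e ~ a  [subst: {-} | 1 pending]
  bind e := a
step 2: unify c ~ f  [subst: {e:=a} | 0 pending]
  bind c := f

Answer: c:=f e:=a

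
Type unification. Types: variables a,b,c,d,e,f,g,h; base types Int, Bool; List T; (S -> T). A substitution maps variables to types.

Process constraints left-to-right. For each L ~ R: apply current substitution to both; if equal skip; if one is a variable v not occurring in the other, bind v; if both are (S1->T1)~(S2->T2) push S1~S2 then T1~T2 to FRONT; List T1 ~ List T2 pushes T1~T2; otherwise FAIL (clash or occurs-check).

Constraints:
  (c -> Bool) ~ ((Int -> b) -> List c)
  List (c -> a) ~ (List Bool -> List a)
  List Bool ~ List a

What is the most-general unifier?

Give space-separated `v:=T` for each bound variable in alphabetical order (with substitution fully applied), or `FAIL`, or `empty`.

step 1: unify (c -> Bool) ~ ((Int -> b) -> List c)  [subst: {-} | 2 pending]
  -> decompose arrow: push c~(Int -> b), Bool~List c
step 2: unify c ~ (Int -> b)  [subst: {-} | 3 pending]
  bind c := (Int -> b)
step 3: unify Bool ~ List (Int -> b)  [subst: {c:=(Int -> b)} | 2 pending]
  clash: Bool vs List (Int -> b)

Answer: FAIL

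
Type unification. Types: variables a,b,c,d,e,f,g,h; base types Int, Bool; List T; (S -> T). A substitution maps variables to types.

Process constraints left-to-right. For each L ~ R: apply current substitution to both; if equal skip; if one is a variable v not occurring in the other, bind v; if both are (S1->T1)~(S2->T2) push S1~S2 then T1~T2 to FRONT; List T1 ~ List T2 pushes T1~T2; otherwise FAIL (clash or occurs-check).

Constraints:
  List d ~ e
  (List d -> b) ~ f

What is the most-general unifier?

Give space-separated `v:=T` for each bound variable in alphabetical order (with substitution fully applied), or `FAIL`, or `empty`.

Answer: e:=List d f:=(List d -> b)

Derivation:
step 1: unify List d ~ e  [subst: {-} | 1 pending]
  bind e := List d
step 2: unify (List d -> b) ~ f  [subst: {e:=List d} | 0 pending]
  bind f := (List d -> b)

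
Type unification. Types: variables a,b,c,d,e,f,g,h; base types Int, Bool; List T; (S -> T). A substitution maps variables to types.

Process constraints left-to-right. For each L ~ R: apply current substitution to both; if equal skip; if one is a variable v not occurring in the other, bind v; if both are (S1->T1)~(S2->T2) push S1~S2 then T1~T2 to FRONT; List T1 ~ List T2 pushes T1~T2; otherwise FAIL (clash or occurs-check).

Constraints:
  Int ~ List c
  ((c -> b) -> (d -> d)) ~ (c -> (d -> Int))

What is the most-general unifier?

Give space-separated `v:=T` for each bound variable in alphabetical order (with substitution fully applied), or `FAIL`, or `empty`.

Answer: FAIL

Derivation:
step 1: unify Int ~ List c  [subst: {-} | 1 pending]
  clash: Int vs List c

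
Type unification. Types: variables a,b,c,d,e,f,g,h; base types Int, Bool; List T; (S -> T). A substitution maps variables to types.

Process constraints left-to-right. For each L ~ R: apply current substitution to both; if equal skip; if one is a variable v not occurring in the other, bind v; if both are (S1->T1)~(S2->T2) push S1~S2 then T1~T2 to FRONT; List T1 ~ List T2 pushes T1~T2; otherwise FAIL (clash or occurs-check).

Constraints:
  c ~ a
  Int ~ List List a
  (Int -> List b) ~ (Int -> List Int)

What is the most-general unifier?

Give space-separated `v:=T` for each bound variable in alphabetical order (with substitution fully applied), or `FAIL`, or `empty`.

step 1: unify c ~ a  [subst: {-} | 2 pending]
  bind c := a
step 2: unify Int ~ List List a  [subst: {c:=a} | 1 pending]
  clash: Int vs List List a

Answer: FAIL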